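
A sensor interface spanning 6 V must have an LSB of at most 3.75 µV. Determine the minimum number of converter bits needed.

Number of steps required ≥ 6 V / 3.75 µV = 1600000.00.
Need 2^N ≥ 1600000.00; 2^20 = 1048576, 2^21 = 2097152.
Minimum N = 21.

21 bits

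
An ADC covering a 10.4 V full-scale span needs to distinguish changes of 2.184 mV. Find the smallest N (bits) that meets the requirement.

13 bits

Number of steps required ≥ 10.4 V / 2.184 mV = 4761.90.
Need 2^N ≥ 4761.90; 2^12 = 4096, 2^13 = 8192.
Minimum N = 13.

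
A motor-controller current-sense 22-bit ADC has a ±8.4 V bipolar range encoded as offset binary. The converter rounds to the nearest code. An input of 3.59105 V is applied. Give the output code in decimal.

With 4194304 levels over 16.8 V, one step is 4.01 µV.
(V_in − V_low)/LSB = (3.59105 − (−8.4)) / 4.00543e-06 = 2993696.963.
So the output code is 2993697.

code 2993697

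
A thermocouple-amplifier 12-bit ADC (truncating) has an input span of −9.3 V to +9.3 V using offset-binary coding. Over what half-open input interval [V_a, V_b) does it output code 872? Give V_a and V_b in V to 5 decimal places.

LSB = 18.6/2^12 = 4.541 mV.
V_a = V_low + 872·LSB = -5.34023 V; V_b = V_low + 873·LSB = -5.33569 V.

[-5.34023 V, -5.33569 V)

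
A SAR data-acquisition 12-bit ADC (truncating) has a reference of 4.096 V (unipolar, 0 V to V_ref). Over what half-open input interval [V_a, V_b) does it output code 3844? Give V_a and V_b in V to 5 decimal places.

LSB = 4.096/2^12 = 1.000 mV.
V_a = V_low + 3844·LSB = 3.844 V; V_b = V_low + 3845·LSB = 3.845 V.

[3.84400 V, 3.84500 V)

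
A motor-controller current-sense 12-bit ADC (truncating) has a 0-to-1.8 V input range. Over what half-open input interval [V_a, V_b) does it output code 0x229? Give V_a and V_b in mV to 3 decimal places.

LSB = 1.8/2^12 = 439.45 µV.
Code 0x229 = 553 decimal.
V_a = V_low + 553·LSB = 0.243018 V; V_b = V_low + 554·LSB = 0.243457 V.

[243.018 mV, 243.457 mV)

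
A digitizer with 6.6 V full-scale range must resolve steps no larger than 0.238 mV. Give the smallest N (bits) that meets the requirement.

Number of steps required ≥ 6.6 V / 0.238 mV = 27731.09.
Need 2^N ≥ 27731.09; 2^14 = 16384, 2^15 = 32768.
Minimum N = 15.

15 bits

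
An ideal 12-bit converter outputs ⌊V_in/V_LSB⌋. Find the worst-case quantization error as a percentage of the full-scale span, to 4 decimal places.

Truncating → worst-case error = 1 LSB = V_FS/2^12, so 100/4096 = 0.0244141 % of full scale.

0.0244 %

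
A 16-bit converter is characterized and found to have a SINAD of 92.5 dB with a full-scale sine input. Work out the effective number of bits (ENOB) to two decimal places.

ENOB = (SINAD − 1.76) / 6.02 = (92.5 − 1.76)/6.02 = 15.073.

15.07 bits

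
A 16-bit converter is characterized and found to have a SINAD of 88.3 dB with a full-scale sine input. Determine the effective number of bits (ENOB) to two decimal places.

ENOB = (SINAD − 1.76) / 6.02 = (88.3 − 1.76)/6.02 = 14.375.

14.38 bits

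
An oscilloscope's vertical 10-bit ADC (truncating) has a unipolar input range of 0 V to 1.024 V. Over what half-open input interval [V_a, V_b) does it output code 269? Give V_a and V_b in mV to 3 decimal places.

LSB = 1.024/2^10 = 1.000 mV.
V_a = V_low + 269·LSB = 0.269 V; V_b = V_low + 270·LSB = 0.27 V.

[269.000 mV, 270.000 mV)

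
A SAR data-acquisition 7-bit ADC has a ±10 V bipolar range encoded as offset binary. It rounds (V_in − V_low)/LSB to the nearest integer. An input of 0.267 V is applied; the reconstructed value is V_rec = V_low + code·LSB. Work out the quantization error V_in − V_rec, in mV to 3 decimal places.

Step size: 20 V ÷ 2^7 = 156.250 mV.
Scaled input = 65.7088 LSBs, so code = 66.
Reconstructed: 0.3125 V.
Difference: -0.0455 V → -45.500 mV.

-45.500 mV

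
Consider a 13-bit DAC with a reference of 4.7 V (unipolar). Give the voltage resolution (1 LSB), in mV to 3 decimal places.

Full-scale span = 4.7 V.
LSB = 4.7 / 2^13 = 4.7 / 8192 = 0.00057373 V = 0.574 mV.

0.574 mV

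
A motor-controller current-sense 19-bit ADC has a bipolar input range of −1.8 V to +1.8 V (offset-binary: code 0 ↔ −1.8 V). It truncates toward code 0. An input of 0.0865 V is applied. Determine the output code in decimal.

With 524288 levels over 3.6 V, one step is 6.87 µV.
(0.0865 − (−1.8)) / 6.86646e-06 = 274741.476 LSBs.
So the output code is 274741.

code 274741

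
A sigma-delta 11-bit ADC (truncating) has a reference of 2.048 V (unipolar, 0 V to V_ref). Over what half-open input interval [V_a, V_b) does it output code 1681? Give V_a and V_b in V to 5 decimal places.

LSB = 2.048/2^11 = 1.000 mV.
V_a = V_low + 1681·LSB = 1.681 V; V_b = V_low + 1682·LSB = 1.682 V.

[1.68100 V, 1.68200 V)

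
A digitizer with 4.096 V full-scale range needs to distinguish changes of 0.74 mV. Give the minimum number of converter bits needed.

13 bits

Number of steps required ≥ 4.096 V / 0.74 mV = 5535.14.
Need 2^N ≥ 5535.14; 2^12 = 4096, 2^13 = 8192.
Minimum N = 13.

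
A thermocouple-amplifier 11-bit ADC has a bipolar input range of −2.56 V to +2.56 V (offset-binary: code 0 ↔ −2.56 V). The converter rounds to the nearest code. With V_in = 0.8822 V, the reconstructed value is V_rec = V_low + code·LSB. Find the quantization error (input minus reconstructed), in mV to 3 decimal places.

-0.300 mV

One LSB is 5.12 V / 2048 = 2.500 mV.
Scaled input = 1376.8800 LSBs, so code = 1377.
Code 1377 maps back to (−2.56) + 1377×0.0025 V = 0.8825 V.
Difference: -0.0003 V → -0.300 mV.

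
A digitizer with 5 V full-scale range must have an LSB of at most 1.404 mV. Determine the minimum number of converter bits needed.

12 bits

Number of steps required ≥ 5 V / 1.404 mV = 3561.25.
Need 2^N ≥ 3561.25; 2^11 = 2048, 2^12 = 4096.
Minimum N = 12.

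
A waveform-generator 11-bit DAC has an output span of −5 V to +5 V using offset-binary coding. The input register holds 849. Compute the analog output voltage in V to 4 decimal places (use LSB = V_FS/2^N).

-0.8545 V

LSB = 10 V / 2^11 = 4.883 mV.
V_out = (−5) + 849 × 0.00488281 V = -0.854492 V.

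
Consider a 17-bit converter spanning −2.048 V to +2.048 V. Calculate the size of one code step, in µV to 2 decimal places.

31.25 µV

Full-scale span = 4.096 V.
LSB = 4.096 / 2^17 = 4.096 / 131072 = 3.125e-05 V = 31.25 µV.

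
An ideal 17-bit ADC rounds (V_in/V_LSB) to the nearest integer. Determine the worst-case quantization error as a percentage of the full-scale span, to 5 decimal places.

0.00038 %

Rounding → worst-case error = ½ LSB = V_FS/2^18, so 100/262144 = 0.00038147 % of full scale.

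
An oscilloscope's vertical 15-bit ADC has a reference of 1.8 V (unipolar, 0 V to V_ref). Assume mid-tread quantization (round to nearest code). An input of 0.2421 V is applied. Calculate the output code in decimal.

Full-scale span = 1.8 V; LSB = 1.8/2^15 = 54.93 µV.
Input sits at 4407.296 steps above V_low.
So the output code is 4407.

code 4407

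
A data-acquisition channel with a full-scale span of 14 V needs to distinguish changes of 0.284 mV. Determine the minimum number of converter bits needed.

Number of steps required ≥ 14 V / 0.284 mV = 49295.77.
Need 2^N ≥ 49295.77; 2^15 = 32768, 2^16 = 65536.
Minimum N = 16.

16 bits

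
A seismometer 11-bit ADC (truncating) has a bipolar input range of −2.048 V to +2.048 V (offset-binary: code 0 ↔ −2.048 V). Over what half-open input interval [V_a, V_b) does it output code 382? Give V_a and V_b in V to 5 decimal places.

LSB = 4.096/2^11 = 2.000 mV.
V_a = V_low + 382·LSB = -1.284 V; V_b = V_low + 383·LSB = -1.282 V.

[-1.28400 V, -1.28200 V)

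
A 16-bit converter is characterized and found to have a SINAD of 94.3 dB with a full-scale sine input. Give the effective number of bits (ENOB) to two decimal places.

ENOB = (SINAD − 1.76) / 6.02 = (94.3 − 1.76)/6.02 = 15.372.

15.37 bits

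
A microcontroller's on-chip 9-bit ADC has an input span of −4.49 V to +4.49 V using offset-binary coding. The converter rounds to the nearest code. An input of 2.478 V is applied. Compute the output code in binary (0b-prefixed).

LSB = 8.98 V / 512 = 17.539 mV.
(2.478 − (−4.49)) / 0.0175391 = 397.285 LSBs.
Round → code 397.
In binary (0b-prefixed): 0b110001101.

code 0b110001101 (decimal 397)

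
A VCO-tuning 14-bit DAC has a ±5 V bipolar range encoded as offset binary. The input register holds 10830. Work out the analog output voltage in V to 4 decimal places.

LSB = 10 V / 2^14 = 0.610 mV.
V_out = (−5) + 10830 × 0.000610352 V = 1.61011 V.

1.6101 V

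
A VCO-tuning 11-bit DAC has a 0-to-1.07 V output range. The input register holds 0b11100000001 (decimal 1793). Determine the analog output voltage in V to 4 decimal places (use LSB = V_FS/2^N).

0.9368 V

LSB = 1.07 V / 2^11 = 0.522 mV.
Code 0b11100000001 = 1793 decimal.
V_out = 0 + 1793 × 0.000522461 V = 0.936772 V.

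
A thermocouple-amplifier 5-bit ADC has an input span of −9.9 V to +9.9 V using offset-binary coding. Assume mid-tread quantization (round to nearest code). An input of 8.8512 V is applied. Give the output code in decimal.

code 30

LSB = 19.8 V / 32 = 0.6188 V.
(8.8512 − (−9.9)) / 0.61875 = 30.305 LSBs.
So the output code is 30.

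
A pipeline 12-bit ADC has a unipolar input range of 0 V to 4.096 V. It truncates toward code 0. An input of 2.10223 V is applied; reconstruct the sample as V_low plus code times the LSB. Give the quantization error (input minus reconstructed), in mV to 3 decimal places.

0.230 mV

LSB = 4.096/2^12 = 1.000 mV.
(2.10223 − 0)/0.001 = 2102.2300; ⌊·⌋ gives code 2102.
V_rec = 0 + 2102·0.001 = 2.102 V.
V_in − V_rec = 0.00023 V = 0.230 mV.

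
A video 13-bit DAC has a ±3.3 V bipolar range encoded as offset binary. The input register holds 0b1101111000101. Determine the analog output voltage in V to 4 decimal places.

LSB = 6.6 V / 2^13 = 0.806 mV.
Code 0b1101111000101 = 7109 decimal.
V_out = (−3.3) + 7109 × 0.000805664 V = 2.42747 V.

2.4275 V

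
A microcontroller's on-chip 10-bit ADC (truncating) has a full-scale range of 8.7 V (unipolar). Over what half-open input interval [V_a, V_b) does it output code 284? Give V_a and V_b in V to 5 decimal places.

LSB = 8.7/2^10 = 8.496 mV.
V_a = V_low + 284·LSB = 2.41289 V; V_b = V_low + 285·LSB = 2.42139 V.

[2.41289 V, 2.42139 V)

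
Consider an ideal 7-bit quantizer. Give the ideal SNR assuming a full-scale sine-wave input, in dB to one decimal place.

SNR ≈ 6.02·N + 1.76 dB = 6.02·7 + 1.76 = 43.90 dB.

43.9 dB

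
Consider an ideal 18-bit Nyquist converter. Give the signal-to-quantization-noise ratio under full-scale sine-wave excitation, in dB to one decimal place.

SNR ≈ 6.02·N + 1.76 dB = 6.02·18 + 1.76 = 110.12 dB.

110.1 dB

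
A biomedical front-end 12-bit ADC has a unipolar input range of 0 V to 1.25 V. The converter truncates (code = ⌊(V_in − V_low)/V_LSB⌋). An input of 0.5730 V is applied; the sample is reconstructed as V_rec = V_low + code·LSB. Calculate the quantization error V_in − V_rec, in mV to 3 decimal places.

0.185 mV

Step size: 1.25 V ÷ 2^12 = 305.18 µV.
(0.5730 − 0)/0.000305176 = 1877.6064; ⌊·⌋ gives code 1877.
V_rec = 0 + 1877·0.000305176 = 0.57281494 V.
V_in − V_rec = 0.000185059 V = 0.185 mV.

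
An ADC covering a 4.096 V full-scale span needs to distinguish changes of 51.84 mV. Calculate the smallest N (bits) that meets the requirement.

7 bits

Number of steps required ≥ 4.096 V / 51.84 mV = 79.01.
Need 2^N ≥ 79.01; 2^6 = 64, 2^7 = 128.
Minimum N = 7.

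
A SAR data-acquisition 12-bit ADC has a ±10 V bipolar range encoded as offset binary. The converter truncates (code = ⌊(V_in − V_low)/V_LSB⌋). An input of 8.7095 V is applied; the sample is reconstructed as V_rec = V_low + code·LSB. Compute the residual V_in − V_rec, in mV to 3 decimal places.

One LSB is 20 V / 4096 = 4.883 mV.
Scaled input = 3831.7056 LSBs, so code = 3831.
Code 3831 maps back to (−10) + 3831×0.00488281 V = 8.7060547 V.
Error = 8.7095 − 8.7060547 = 0.00344531 V = 3.445 mV.

3.445 mV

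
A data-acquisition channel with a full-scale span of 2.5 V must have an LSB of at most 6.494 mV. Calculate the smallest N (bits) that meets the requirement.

9 bits

Number of steps required ≥ 2.5 V / 6.494 mV = 384.97.
Need 2^N ≥ 384.97; 2^8 = 256, 2^9 = 512.
Minimum N = 9.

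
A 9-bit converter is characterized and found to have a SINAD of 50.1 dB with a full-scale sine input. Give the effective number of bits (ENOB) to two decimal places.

ENOB = (SINAD − 1.76) / 6.02 = (50.1 − 1.76)/6.02 = 8.030.

8.03 bits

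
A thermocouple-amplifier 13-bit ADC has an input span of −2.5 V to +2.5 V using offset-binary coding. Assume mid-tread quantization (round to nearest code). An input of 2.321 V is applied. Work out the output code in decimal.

With 8192 levels over 5 V, one step is 0.610 mV.
(2.321 − (−2.5)) / 0.000610352 = 7898.726 LSBs.
So the output code is 7899.

code 7899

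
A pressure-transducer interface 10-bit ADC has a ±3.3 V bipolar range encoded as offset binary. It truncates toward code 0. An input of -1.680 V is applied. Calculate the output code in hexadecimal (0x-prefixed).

With 1024 levels over 6.6 V, one step is 6.445 mV.
(-1.680 − (−3.3)) / 0.00644531 = 251.345 LSBs.
So the output code is 251.
In hexadecimal (0x-prefixed): 0xFB.

code 0xFB (decimal 251)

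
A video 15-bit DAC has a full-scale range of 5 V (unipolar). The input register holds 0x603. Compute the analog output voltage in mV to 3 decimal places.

LSB = 5 V / 2^15 = 152.59 µV.
Code 0x603 = 1539 decimal.
V_out = 0 + 1539 × 0.000152588 V = 0.234833 V.
= 234.833 mV.

234.833 mV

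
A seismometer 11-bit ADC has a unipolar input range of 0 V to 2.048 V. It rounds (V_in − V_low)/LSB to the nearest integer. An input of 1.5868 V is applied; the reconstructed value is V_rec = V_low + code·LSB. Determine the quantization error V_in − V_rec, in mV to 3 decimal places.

Step size: 2.048 V ÷ 2^11 = 1.000 mV.
Scaled input = 1586.8000 LSBs, so code = 1587.
Reconstructed: 1.587 V.
Error = 1.5868 − 1.587 = -0.0002 V = -0.200 mV.

-0.200 mV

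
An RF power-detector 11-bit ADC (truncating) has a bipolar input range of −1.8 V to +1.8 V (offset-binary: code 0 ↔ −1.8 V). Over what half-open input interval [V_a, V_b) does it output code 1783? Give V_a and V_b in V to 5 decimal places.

LSB = 3.6/2^11 = 1.758 mV.
V_a = V_low + 1783·LSB = 1.33418 V; V_b = V_low + 1784·LSB = 1.33594 V.

[1.33418 V, 1.33594 V)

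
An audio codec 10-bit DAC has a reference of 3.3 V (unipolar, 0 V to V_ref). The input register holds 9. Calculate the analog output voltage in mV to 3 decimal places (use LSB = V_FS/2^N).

LSB = 3.3 V / 2^10 = 3.223 mV.
V_out = 0 + 9 × 0.00322266 V = 0.0290039 V.
= 29.004 mV.

29.004 mV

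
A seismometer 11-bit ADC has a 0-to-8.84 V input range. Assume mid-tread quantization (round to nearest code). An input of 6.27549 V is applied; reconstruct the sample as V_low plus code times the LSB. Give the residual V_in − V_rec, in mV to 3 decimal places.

Step size: 8.84 V ÷ 2^11 = 4.316 mV.
Scaled input = 1453.8692 LSBs, so code = 1454.
Reconstructed: 6.2760547 V.
Difference: -0.000564687 V → -0.565 mV.

-0.565 mV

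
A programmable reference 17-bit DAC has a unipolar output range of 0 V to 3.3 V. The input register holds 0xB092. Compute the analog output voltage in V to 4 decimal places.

LSB = 3.3 V / 2^17 = 25.18 µV.
Code 0xB092 = 45202 decimal.
V_out = 0 + 45202 × 2.5177e-05 V = 1.13805 V.

1.1381 V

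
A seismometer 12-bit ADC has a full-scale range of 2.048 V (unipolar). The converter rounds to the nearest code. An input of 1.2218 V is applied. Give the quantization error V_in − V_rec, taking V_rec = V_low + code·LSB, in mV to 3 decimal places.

-0.200 mV

LSB = 2.048/2^12 = 0.500 mV.
(1.2218 − 0)/0.0005 = 2443.6000; round gives code 2444.
V_rec = 0 + 2444·0.0005 = 1.222 V.
Difference: -0.0002 V → -0.200 mV.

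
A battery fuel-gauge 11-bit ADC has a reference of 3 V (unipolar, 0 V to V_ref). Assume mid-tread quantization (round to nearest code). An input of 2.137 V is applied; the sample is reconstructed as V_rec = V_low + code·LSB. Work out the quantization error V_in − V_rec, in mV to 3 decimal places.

-0.207 mV

LSB = 3/2^11 = 1.465 mV.
Scaled input = 1458.8587 LSBs, so code = 1459.
V_rec = 0 + 1459·0.00146484 = 2.137207 V.
V_in − V_rec = -0.000207031 V = -0.207 mV.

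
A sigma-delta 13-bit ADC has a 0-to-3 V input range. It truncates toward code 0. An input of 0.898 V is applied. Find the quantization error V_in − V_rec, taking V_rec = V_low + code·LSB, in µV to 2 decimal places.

Step size: 3 V ÷ 2^13 = 366.21 µV.
(0.898 − 0)/0.000366211 = 2452.1387; ⌊·⌋ gives code 2452.
V_rec = 0 + 2452·0.000366211 = 0.89794922 V.
Error = 0.898 − 0.89794922 = 5.07812e-05 V = 50.78 µV.

50.78 µV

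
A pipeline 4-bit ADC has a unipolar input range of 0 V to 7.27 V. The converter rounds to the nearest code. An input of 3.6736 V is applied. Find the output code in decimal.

code 8

Full-scale span = 7.27 V; LSB = 7.27/2^4 = 454.375 mV.
(V_in − V_low)/LSB = (3.6736 − 0) / 0.454375 = 8.085.
Round → code 8.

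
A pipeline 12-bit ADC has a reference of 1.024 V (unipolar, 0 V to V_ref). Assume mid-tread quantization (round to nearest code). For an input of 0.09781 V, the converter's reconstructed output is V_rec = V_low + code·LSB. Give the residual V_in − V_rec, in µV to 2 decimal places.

60.00 µV

One LSB is 1.024 V / 4096 = 250.00 µV.
Scaled input = 391.2400 LSBs, so code = 391.
Reconstructed: 0.09775 V.
Error = 0.09781 − 0.09775 = 6e-05 V = 60.00 µV.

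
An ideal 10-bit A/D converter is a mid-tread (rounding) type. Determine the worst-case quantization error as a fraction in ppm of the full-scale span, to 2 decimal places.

488.28 ppm

Rounding → worst-case error = ½ LSB = V_FS/2^11, so 1e+06/2048 = 488.281 ppm of full scale.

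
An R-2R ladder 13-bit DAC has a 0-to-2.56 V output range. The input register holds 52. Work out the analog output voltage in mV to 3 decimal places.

16.250 mV

LSB = 2.56 V / 2^13 = 312.50 µV.
V_out = 0 + 52 × 0.0003125 V = 0.01625 V.
= 16.250 mV.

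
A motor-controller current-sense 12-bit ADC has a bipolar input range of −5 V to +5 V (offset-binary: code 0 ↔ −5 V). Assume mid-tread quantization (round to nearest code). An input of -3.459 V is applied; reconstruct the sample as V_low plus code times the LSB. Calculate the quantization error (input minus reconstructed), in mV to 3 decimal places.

0.473 mV

Step size: 10 V ÷ 2^12 = 2.441 mV.
(-3.459 − (−5))/0.00244141 = 631.1936; round gives code 631.
V_rec = (−5) + 631·0.00244141 = -3.4594727 V.
Difference: 0.000472656 V → 0.473 mV.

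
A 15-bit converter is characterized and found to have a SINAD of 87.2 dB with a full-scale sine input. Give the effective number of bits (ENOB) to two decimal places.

ENOB = (SINAD − 1.76) / 6.02 = (87.2 − 1.76)/6.02 = 14.193.

14.19 bits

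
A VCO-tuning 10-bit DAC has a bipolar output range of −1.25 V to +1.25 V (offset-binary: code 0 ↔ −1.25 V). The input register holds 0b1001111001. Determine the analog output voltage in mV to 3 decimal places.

295.410 mV

LSB = 2.5 V / 2^10 = 2.441 mV.
Code 0b1001111001 = 633 decimal.
V_out = (−1.25) + 633 × 0.00244141 V = 0.29541 V.
= 295.410 mV.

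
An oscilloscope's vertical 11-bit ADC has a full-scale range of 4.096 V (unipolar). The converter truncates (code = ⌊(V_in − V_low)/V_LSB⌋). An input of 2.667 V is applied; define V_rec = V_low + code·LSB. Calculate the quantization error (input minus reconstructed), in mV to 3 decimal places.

1.000 mV

One LSB is 4.096 V / 2048 = 2.000 mV.
(V_in − V_low)/LSB = (2.667 − 0)/0.002 = 1333.5000 → code 1333 (floor).
V_rec = 0 + 1333·0.002 = 2.666 V.
Error = 2.667 − 2.666 = 0.001 V = 1.000 mV.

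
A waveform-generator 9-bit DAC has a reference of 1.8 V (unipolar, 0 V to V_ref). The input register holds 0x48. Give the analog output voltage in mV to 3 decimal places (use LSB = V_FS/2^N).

253.125 mV

LSB = 1.8 V / 2^9 = 3.516 mV.
Code 0x48 = 72 decimal.
V_out = 0 + 72 × 0.00351563 V = 0.253125 V.
= 253.125 mV.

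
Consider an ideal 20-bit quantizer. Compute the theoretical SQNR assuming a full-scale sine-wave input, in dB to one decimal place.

SNR ≈ 6.02·N + 1.76 dB = 6.02·20 + 1.76 = 122.16 dB.

122.2 dB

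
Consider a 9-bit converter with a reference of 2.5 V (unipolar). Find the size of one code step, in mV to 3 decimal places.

4.883 mV

Full-scale span = 2.5 V.
LSB = 2.5 / 2^9 = 2.5 / 512 = 0.00488281 V = 4.883 mV.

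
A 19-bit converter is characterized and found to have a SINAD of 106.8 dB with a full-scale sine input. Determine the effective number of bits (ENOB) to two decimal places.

17.45 bits

ENOB = (SINAD − 1.76) / 6.02 = (106.8 − 1.76)/6.02 = 17.449.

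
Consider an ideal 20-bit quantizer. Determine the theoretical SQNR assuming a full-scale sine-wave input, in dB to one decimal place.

SNR ≈ 6.02·N + 1.76 dB = 6.02·20 + 1.76 = 122.16 dB.

122.2 dB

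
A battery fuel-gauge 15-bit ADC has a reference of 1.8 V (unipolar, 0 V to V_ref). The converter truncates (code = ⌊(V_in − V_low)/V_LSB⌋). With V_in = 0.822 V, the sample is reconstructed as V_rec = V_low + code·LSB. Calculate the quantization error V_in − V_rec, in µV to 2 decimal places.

2.93 µV

LSB = 1.8/2^15 = 54.93 µV.
(V_in − V_low)/LSB = (0.822 − 0)/5.49316e-05 = 14964.0533 → code 14964 (floor).
Reconstructed: 0.82199707 V.
Difference: 2.92969e-06 V → 2.93 µV.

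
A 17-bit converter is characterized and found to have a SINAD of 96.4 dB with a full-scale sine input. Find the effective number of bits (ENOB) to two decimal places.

ENOB = (SINAD − 1.76) / 6.02 = (96.4 − 1.76)/6.02 = 15.721.

15.72 bits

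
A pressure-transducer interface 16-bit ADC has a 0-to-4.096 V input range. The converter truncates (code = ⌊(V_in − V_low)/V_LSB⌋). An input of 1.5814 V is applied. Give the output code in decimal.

Full-scale span = 4.096 V; LSB = 4.096/2^16 = 62.50 µV.
Input sits at 25302.400 steps above V_low.
So the output code is 25302.

code 25302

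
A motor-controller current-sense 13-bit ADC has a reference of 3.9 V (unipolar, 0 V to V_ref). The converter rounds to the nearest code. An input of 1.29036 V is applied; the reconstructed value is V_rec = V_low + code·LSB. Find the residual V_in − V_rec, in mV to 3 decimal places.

0.199 mV

One LSB is 3.9 V / 8192 = 476.07 µV.
Scaled input = 2710.4177 LSBs, so code = 2710.
Code 2710 maps back to 0 + 2710×0.000476074 V = 1.2901611 V.
Difference: 0.000198867 V → 0.199 mV.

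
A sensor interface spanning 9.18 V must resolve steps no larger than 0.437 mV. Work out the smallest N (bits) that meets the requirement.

15 bits

Number of steps required ≥ 9.18 V / 0.437 mV = 21006.86.
Need 2^N ≥ 21006.86; 2^14 = 16384, 2^15 = 32768.
Minimum N = 15.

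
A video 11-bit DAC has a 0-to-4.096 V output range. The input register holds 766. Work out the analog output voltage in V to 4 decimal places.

1.5320 V

LSB = 4.096 V / 2^11 = 2.000 mV.
V_out = 0 + 766 × 0.002 V = 1.532 V.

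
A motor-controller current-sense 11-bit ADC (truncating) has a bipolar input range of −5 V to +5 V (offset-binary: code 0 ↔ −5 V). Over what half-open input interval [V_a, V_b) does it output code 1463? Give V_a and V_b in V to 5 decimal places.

[2.14355 V, 2.14844 V)

LSB = 10/2^11 = 4.883 mV.
V_a = V_low + 1463·LSB = 2.14355 V; V_b = V_low + 1464·LSB = 2.14844 V.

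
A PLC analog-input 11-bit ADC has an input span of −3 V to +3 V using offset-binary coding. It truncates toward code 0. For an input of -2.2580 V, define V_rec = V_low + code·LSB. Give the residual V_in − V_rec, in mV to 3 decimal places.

Step size: 6 V ÷ 2^11 = 2.930 mV.
(V_in − V_low)/LSB = (-2.2580 − (−3))/0.00292969 = 253.2693 → code 253 (floor).
V_rec = (−3) + 253·0.00292969 = -2.2587891 V.
Error = -2.2580 − (−2.2587891) = 0.000789063 V = 0.789 mV.

0.789 mV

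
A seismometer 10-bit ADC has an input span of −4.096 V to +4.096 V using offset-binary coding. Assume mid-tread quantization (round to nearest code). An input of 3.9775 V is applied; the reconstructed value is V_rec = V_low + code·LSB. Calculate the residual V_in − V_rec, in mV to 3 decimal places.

1.500 mV

One LSB is 8.192 V / 1024 = 8.000 mV.
Scaled input = 1009.1875 LSBs, so code = 1009.
Code 1009 maps back to (−4.096) + 1009×0.008 V = 3.976 V.
Error = 3.9775 − 3.976 = 0.0015 V = 1.500 mV.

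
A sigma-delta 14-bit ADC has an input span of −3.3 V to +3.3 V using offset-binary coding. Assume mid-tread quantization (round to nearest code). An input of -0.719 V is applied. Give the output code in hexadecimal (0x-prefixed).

LSB = 6.6 V / 16384 = 402.83 µV.
(-0.719 − (−3.3)) / 0.000402832 = 6407.137 LSBs.
Round → code 6407.
In hexadecimal (0x-prefixed): 0x1907.

code 0x1907 (decimal 6407)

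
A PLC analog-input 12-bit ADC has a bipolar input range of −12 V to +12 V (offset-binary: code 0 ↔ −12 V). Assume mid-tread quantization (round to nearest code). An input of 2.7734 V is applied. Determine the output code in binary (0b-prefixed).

code 0b100111011001 (decimal 2521)

With 4096 levels over 24 V, one step is 5.859 mV.
Input sits at 2521.327 steps above V_low.
Round → code 2521.
In binary (0b-prefixed): 0b100111011001.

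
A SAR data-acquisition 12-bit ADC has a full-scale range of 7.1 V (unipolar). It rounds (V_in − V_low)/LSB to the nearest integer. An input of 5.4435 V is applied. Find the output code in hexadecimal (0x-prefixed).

code 0xC44 (decimal 3140)

With 4096 levels over 7.1 V, one step is 1.733 mV.
(5.4435 − 0) / 0.0017334 = 3140.363 LSBs.
So the output code is 3140.
In hexadecimal (0x-prefixed): 0xC44.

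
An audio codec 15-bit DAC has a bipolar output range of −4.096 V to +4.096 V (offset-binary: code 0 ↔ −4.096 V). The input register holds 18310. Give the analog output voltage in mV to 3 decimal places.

481.500 mV

LSB = 8.192 V / 2^15 = 250.00 µV.
V_out = (−4.096) + 18310 × 0.00025 V = 0.4815 V.
= 481.500 mV.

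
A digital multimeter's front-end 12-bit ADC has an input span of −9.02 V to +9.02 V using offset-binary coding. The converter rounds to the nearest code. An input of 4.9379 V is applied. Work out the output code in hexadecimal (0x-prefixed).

code 0xC61 (decimal 3169)

With 4096 levels over 18.04 V, one step is 4.404 mV.
Input sits at 3169.155 steps above V_low.
round(3169.155) = 3169.
In hexadecimal (0x-prefixed): 0xC61.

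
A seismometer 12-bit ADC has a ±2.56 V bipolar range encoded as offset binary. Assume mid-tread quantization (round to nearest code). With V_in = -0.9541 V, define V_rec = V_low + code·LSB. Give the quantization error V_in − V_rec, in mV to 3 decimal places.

One LSB is 5.12 V / 4096 = 1.250 mV.
(V_in − V_low)/LSB = (-0.9541 − (−2.56))/0.00125 = 1284.7200 → code 1285 (round).
Code 1285 maps back to (−2.56) + 1285×0.00125 V = -0.95375 V.
V_in − V_rec = -0.00035 V = -0.350 mV.

-0.350 mV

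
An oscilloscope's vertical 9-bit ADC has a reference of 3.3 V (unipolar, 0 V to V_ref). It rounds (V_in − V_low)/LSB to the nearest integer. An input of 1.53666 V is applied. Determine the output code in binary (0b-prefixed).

With 512 levels over 3.3 V, one step is 6.445 mV.
(1.53666 − 0) / 0.00644531 = 238.415 LSBs.
Round → code 238.
In binary (0b-prefixed): 0b11101110.

code 0b11101110 (decimal 238)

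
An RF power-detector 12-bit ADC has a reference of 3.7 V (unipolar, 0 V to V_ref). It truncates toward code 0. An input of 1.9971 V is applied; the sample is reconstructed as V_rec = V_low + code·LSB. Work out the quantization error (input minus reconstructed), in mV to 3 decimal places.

One LSB is 3.7 V / 4096 = 0.903 mV.
(V_in − V_low)/LSB = (1.9971 − 0)/0.00090332 = 2210.8437 → code 2210 (floor).
Code 2210 maps back to 0 + 2210×0.00090332 V = 1.9963379 V.
V_in − V_rec = 0.000762109 V = 0.762 mV.

0.762 mV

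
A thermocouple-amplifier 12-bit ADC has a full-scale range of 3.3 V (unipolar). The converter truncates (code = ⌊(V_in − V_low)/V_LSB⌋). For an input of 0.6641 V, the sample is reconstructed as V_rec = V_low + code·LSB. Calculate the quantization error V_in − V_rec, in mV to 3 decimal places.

0.233 mV

LSB = 3.3/2^12 = 0.806 mV.
Scaled input = 824.2890 LSBs, so code = 824.
Reconstructed: 0.66386719 V.
Error = 0.6641 − 0.66386719 = 0.000232813 V = 0.233 mV.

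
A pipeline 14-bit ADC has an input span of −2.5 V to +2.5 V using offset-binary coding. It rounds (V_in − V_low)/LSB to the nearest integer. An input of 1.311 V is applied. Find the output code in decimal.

With 16384 levels over 5 V, one step is 305.18 µV.
(V_in − V_low)/LSB = (1.311 − (−2.5)) / 0.000305176 = 12487.885.
So the output code is 12488.

code 12488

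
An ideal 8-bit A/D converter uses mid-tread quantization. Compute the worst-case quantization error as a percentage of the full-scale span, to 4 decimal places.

Rounding → worst-case error = ½ LSB = V_FS/2^9, so 100/512 = 0.195312 % of full scale.

0.1953 %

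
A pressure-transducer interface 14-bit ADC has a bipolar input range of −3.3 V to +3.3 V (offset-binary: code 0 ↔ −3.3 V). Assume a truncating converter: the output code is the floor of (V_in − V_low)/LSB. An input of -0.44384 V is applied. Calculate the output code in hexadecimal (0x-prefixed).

code 0x1BB2 (decimal 7090)

Full-scale span = 6.6 V; LSB = 6.6/2^14 = 402.83 µV.
Input sits at 7090.201 steps above V_low.
Floor → code 7090.
In hexadecimal (0x-prefixed): 0x1BB2.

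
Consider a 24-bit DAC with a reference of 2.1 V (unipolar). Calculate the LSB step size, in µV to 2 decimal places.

Full-scale span = 2.1 V.
LSB = 2.1 / 2^24 = 2.1 / 16777216 = 1.2517e-07 V = 0.13 µV.

0.13 µV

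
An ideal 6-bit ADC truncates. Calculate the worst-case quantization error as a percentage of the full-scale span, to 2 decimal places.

Truncating → worst-case error = 1 LSB = V_FS/2^6, so 100/64 = 1.5625 % of full scale.

1.56 %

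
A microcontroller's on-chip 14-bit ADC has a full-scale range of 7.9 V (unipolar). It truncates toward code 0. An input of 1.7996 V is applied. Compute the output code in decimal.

With 16384 levels over 7.9 V, one step is 482.18 µV.
(V_in − V_low)/LSB = (1.7996 − 0) / 0.000482178 = 3732.234.
Floor → code 3732.

code 3732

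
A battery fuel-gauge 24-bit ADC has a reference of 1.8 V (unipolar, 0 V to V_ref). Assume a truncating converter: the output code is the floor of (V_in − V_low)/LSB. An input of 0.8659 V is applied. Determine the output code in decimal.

Full-scale span = 1.8 V; LSB = 1.8/2^24 = 0.11 µV.
(V_in − V_low)/LSB = (0.8659 − 0) / 1.07288e-07 = 8070772.964.
⌊·⌋(8070772.964) = 8070772.

code 8070772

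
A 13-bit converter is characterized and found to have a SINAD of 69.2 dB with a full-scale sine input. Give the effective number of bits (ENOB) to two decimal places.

11.20 bits

ENOB = (SINAD − 1.76) / 6.02 = (69.2 − 1.76)/6.02 = 11.203.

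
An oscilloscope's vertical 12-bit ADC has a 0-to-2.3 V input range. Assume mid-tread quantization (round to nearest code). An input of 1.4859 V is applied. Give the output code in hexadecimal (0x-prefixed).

LSB = 2.3 V / 4096 = 0.562 mV.
(V_in − V_low)/LSB = (1.4859 − 0) / 0.000561523 = 2646.194.
Round → code 2646.
In hexadecimal (0x-prefixed): 0xA56.

code 0xA56 (decimal 2646)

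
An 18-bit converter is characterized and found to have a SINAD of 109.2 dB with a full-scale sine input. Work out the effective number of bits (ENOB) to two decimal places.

ENOB = (SINAD − 1.76) / 6.02 = (109.2 − 1.76)/6.02 = 17.847.

17.85 bits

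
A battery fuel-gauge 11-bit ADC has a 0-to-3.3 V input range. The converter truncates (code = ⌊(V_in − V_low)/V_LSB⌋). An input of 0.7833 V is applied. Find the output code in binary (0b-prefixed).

With 2048 levels over 3.3 V, one step is 1.611 mV.
(V_in − V_low)/LSB = (0.7833 − 0) / 0.00161133 = 486.121.
⌊·⌋(486.121) = 486.
In binary (0b-prefixed): 0b111100110.

code 0b111100110 (decimal 486)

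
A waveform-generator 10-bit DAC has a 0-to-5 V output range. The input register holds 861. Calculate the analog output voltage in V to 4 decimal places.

LSB = 5 V / 2^10 = 4.883 mV.
V_out = 0 + 861 × 0.00488281 V = 4.2041 V.

4.2041 V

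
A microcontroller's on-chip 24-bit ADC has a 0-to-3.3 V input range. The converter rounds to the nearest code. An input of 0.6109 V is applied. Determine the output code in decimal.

code 3105819

With 16777216 levels over 3.3 V, one step is 0.20 µV.
Input sits at 3105818.562 steps above V_low.
Round → code 3105819.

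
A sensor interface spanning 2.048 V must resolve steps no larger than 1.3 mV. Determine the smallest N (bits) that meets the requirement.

Number of steps required ≥ 2.048 V / 1.3 mV = 1575.38.
Need 2^N ≥ 1575.38; 2^10 = 1024, 2^11 = 2048.
Minimum N = 11.

11 bits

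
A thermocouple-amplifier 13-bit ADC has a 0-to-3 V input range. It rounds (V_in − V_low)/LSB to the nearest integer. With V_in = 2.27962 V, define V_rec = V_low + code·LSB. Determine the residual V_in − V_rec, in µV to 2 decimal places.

-43.09 µV

Step size: 3 V ÷ 2^13 = 366.21 µV.
(2.27962 − 0)/0.000366211 = 6224.8823; round gives code 6225.
Code 6225 maps back to 0 + 6225×0.000366211 V = 2.2796631 V.
V_in − V_rec = -4.30859e-05 V = -43.09 µV.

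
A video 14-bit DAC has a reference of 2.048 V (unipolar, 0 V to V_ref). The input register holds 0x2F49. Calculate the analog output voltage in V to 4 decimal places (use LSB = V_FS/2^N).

LSB = 2.048 V / 2^14 = 125.00 µV.
Code 0x2F49 = 12105 decimal.
V_out = 0 + 12105 × 0.000125 V = 1.51313 V.

1.5131 V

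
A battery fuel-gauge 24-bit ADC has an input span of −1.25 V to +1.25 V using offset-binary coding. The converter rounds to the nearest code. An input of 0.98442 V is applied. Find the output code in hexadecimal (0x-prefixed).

code 0xE4CDFB (decimal 14994939)

Full-scale span = 2.5 V; LSB = 2.5/2^24 = 0.15 µV.
(V_in − V_low)/LSB = (0.98442 − (−1.25)) / 1.49012e-07 = 14994938.790.
Round → code 14994939.
In hexadecimal (0x-prefixed): 0xE4CDFB.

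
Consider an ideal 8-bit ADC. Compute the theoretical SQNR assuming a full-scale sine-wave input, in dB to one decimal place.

SNR ≈ 6.02·N + 1.76 dB = 6.02·8 + 1.76 = 49.92 dB.

49.9 dB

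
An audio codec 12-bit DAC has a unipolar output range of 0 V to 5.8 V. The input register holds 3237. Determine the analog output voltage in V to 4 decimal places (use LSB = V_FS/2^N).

LSB = 5.8 V / 2^12 = 1.416 mV.
V_out = 0 + 3237 × 0.00141602 V = 4.58364 V.

4.5836 V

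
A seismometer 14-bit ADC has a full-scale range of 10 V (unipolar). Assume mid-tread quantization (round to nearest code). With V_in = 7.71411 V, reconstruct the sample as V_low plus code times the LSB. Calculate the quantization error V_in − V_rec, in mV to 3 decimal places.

One LSB is 10 V / 16384 = 0.610 mV.
Scaled input = 12638.7978 LSBs, so code = 12639.
V_rec = 0 + 12639·0.000610352 = 7.7142334 V.
Error = 7.71411 − 7.7142334 = -0.000123398 V = -0.123 mV.

-0.123 mV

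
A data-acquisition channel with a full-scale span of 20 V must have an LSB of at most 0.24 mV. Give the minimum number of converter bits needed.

17 bits

Number of steps required ≥ 20 V / 0.24 mV = 83333.33.
Need 2^N ≥ 83333.33; 2^16 = 65536, 2^17 = 131072.
Minimum N = 17.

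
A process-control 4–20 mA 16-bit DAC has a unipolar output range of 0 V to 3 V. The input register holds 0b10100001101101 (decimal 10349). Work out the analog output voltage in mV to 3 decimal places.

473.740 mV

LSB = 3 V / 2^16 = 45.78 µV.
Code 0b10100001101101 = 10349 decimal.
V_out = 0 + 10349 × 4.57764e-05 V = 0.47374 V.
= 473.740 mV.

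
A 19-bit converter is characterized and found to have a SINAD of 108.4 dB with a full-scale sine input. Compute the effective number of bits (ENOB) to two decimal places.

ENOB = (SINAD − 1.76) / 6.02 = (108.4 − 1.76)/6.02 = 17.714.

17.71 bits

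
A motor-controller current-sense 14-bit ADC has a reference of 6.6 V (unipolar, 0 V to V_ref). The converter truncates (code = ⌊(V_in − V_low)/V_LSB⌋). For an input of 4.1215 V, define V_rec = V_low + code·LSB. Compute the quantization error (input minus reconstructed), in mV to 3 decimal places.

0.125 mV

LSB = 6.6/2^14 = 402.83 µV.
Scaled input = 10231.3115 LSBs, so code = 10231.
V_rec = 0 + 10231·0.000402832 = 4.1213745 V.
V_in − V_rec = 0.000125488 V = 0.125 mV.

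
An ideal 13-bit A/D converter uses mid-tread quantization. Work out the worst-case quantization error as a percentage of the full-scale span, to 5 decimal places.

Rounding → worst-case error = ½ LSB = V_FS/2^14, so 100/16384 = 0.00610352 % of full scale.

0.00610 %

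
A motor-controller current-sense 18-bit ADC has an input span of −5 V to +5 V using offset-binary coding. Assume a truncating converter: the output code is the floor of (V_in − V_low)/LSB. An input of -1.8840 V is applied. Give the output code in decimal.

code 81684

Full-scale span = 10 V; LSB = 10/2^18 = 38.15 µV.
Input sits at 81684.070 steps above V_low.
⌊·⌋(81684.070) = 81684.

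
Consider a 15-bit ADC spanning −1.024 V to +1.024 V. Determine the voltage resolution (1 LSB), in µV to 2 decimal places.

62.50 µV

Full-scale span = 2.048 V.
LSB = 2.048 / 2^15 = 2.048 / 32768 = 6.25e-05 V = 62.50 µV.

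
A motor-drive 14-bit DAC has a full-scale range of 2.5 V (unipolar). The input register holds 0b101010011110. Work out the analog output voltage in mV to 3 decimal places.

414.734 mV

LSB = 2.5 V / 2^14 = 152.59 µV.
Code 0b101010011110 = 2718 decimal.
V_out = 0 + 2718 × 0.000152588 V = 0.414734 V.
= 414.734 mV.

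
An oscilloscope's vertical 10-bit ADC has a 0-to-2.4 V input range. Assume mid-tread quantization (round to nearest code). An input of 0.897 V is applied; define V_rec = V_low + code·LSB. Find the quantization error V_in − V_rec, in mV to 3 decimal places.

-0.656 mV

LSB = 2.4/2^10 = 2.344 mV.
Scaled input = 382.7200 LSBs, so code = 383.
Reconstructed: 0.89765625 V.
Error = 0.897 − 0.89765625 = -0.00065625 V = -0.656 mV.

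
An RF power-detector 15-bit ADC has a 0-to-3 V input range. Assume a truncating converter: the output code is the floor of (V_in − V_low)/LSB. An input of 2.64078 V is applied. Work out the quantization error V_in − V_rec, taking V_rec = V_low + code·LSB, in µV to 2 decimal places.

LSB = 3/2^15 = 91.55 µV.
(V_in − V_low)/LSB = (2.64078 − 0)/9.15527e-05 = 28844.3597 → code 28844 (floor).
Code 28844 maps back to 0 + 28844×9.15527e-05 V = 2.6407471 V.
Error = 2.64078 − 2.6407471 = 3.29297e-05 V = 32.93 µV.

32.93 µV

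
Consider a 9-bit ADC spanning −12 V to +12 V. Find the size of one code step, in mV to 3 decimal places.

Full-scale span = 24 V.
LSB = 24 / 2^9 = 24 / 512 = 0.046875 V = 46.875 mV.

46.875 mV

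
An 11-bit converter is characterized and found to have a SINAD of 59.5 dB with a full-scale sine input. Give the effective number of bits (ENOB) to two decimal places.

ENOB = (SINAD − 1.76) / 6.02 = (59.5 − 1.76)/6.02 = 9.591.

9.59 bits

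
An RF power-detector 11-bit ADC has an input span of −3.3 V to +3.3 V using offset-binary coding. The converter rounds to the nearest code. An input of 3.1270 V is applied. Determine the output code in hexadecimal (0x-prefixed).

LSB = 6.6 V / 2048 = 3.223 mV.
(V_in − V_low)/LSB = (3.1270 − (−3.3)) / 0.00322266 = 1994.318.
Round → code 1994.
In hexadecimal (0x-prefixed): 0x7CA.

code 0x7CA (decimal 1994)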